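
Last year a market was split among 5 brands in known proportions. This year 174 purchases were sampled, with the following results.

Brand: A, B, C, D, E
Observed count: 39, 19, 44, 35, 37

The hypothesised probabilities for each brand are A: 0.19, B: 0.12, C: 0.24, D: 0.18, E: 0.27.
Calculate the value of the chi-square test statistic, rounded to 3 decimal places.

3.909

Expected counts E_i = n·p_i: 174×0.19 = 33.06, 174×0.12 = 20.88, 174×0.24 = 41.76, 174×0.18 = 31.32, 174×0.27 = 46.98.
cat         O        E   (O−E)²/E
A          39    33.06     1.0673
B          19    20.88     0.1693
C          44    41.76     0.1202
D          35    31.32     0.4324
E          37    46.98     2.1201
Sum = 3.909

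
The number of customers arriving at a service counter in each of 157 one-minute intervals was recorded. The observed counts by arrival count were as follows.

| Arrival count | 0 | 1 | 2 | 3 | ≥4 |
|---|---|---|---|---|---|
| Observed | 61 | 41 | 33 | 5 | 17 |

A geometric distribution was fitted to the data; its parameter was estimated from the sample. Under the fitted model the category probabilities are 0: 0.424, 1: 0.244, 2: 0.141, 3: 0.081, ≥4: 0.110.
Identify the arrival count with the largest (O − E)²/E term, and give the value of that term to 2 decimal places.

2, 5.33

Expected counts E_i = n·p_i: 157×0.424 = 66.568, 157×0.244 = 38.308, 157×0.141 = 22.137, 157×0.081 = 12.717, 157×0.110 = 17.27.
0: (61 − 66.568)²/66.568 = 31.002624/66.568 = 0.466
1: (41 − 38.308)²/38.308 = 7.246864/38.308 = 0.189
2: (33 − 22.137)²/22.137 = 118.004769/22.137 = 5.331
3: (5 − 12.717)²/12.717 = 59.552089/12.717 = 4.683
≥4: (17 − 17.27)²/17.27 = 0.0729/17.27 = 0.004
The largest term is for 2: 5.33.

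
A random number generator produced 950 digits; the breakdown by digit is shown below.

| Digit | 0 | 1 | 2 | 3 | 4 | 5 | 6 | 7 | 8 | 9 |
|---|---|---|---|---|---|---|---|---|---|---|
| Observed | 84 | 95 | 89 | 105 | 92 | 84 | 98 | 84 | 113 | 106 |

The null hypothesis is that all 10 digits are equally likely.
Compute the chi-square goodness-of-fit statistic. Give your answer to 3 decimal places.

Under H₀ each category has probability 1/10, so each expected count is 950/10 = 95.
χ² = (84−95)²/95 + (95−95)²/95 + (89−95)²/95 + (105−95)²/95 + (92−95)²/95 + (84−95)²/95 + (98−95)²/95 + (84−95)²/95 + (113−95)²/95 + (106−95)²/95
   = 1.2737 + 0.0000 + 0.3789 + 1.0526 + 0.0947 + 1.2737 + 0.0947 + 1.2737 + 3.4105 + 1.2737
Sum = 10.126

10.126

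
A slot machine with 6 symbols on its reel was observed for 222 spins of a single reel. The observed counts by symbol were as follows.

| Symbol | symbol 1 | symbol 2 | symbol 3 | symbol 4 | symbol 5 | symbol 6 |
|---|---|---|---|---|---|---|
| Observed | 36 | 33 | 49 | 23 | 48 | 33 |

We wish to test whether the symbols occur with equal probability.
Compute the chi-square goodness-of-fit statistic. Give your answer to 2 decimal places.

13.35

Under H₀ each category has probability 1/6, so each expected count is 222/6 = 37.
χ² = (36−37)²/37 + (33−37)²/37 + (49−37)²/37 + (23−37)²/37 + (48−37)²/37 + (33−37)²/37
   = 0.027 + 0.432 + 3.892 + 5.297 + 3.270 + 0.432
Sum = 13.35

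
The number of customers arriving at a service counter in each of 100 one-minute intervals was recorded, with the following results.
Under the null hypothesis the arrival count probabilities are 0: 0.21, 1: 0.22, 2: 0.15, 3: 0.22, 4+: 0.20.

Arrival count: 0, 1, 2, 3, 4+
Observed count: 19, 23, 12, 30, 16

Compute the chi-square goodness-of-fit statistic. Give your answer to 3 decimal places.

4.545

Expected counts E_i = n·p_i: 100×0.21 = 21, 100×0.22 = 22, 100×0.15 = 15, 100×0.22 = 22, 100×0.20 = 20.
cat         O        E   (O−E)²/E
0          19       21     0.1905
1          23       22     0.0455
2          12       15     0.6000
3          30       22     2.9091
4+         16       20     0.8000
Sum = 4.545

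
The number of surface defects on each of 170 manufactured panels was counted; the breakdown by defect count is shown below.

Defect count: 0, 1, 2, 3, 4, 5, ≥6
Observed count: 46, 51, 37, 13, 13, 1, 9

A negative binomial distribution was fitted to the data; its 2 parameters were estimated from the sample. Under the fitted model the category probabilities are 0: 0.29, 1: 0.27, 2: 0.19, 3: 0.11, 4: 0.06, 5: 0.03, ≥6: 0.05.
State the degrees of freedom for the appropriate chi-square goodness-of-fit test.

4

There are k = 7 categories and 2 parameters estimated from the data, so df = 7 − 1 − 2 = 4.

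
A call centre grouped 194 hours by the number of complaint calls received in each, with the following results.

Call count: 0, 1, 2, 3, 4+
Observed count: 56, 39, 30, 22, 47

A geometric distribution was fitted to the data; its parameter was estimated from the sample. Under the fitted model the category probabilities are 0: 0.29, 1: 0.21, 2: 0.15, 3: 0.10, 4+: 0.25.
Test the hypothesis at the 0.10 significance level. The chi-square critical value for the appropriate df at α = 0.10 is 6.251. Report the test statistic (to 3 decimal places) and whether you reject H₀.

Expected counts E_i = n·p_i: 194×0.29 = 56.26, 194×0.21 = 40.74, 194×0.15 = 29.1, 194×0.10 = 19.4, 194×0.25 = 48.5.
χ² = (56−56.26)²/56.26 + (39−40.74)²/40.74 + (30−29.1)²/29.1 + (22−19.4)²/19.4 + (47−48.5)²/48.5
   = 0.0012 + 0.0743 + 0.0278 + 0.3485 + 0.0464
Sum = 0.498
df = 3. Since 0.498 < 6.251, we do not reject H₀.

0.498; do not reject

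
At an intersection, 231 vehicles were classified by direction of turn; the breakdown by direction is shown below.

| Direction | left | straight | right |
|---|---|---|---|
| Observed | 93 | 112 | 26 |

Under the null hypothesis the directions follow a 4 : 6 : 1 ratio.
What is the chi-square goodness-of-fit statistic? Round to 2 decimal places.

Ratio total = 11. Expected counts: 231×4/11 = 84, 231×6/11 = 126, 231×1/11 = 21.
left: (93 − 84)²/84 = 81/84 = 0.964
straight: (112 − 126)²/126 = 196/126 = 1.556
right: (26 − 21)²/21 = 25/21 = 1.190
Sum = 3.71

3.71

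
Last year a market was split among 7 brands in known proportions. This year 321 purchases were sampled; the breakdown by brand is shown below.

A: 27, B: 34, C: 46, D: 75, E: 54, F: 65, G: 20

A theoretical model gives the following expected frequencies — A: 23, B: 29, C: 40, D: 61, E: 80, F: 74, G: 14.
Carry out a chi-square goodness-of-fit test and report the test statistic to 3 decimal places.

χ² = (27−23)²/23 + (34−29)²/29 + (46−40)²/40 + (75−61)²/61 + (54−80)²/80 + (65−74)²/74 + (20−14)²/14
   = 0.6957 + 0.8621 + 0.9000 + 3.2131 + 8.4500 + 1.0946 + 2.5714
Sum = 17.787

17.787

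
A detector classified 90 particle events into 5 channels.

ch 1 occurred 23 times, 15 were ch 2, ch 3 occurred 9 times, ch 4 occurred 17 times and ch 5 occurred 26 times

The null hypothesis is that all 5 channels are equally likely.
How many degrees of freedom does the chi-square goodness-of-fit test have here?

There are k = 5 categories and no parameters were estimated from the data, so df = 5 − 1 = 4.

4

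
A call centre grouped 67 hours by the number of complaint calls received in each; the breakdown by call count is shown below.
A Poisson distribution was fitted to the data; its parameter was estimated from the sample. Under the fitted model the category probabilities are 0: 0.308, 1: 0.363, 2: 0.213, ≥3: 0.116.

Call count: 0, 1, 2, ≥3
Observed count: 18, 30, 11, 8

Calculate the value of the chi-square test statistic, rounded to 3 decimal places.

Expected counts E_i = n·p_i: 67×0.308 = 20.636, 67×0.363 = 24.321, 67×0.213 = 14.271, 67×0.116 = 7.772.
cat         O        E   (O−E)²/E
0          18   20.636     0.3367
1          30   24.321     1.3261
2          11   14.271     0.7497
≥3          8    7.772     0.0067
Sum = 2.419

2.419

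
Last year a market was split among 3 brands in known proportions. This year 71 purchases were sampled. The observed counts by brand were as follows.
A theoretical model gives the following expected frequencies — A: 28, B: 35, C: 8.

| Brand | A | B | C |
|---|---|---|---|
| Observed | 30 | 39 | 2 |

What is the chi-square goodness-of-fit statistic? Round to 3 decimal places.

χ² = (30−28)²/28 + (39−35)²/35 + (2−8)²/8
   = 0.1429 + 0.4571 + 4.5000
Sum = 5.100

5.100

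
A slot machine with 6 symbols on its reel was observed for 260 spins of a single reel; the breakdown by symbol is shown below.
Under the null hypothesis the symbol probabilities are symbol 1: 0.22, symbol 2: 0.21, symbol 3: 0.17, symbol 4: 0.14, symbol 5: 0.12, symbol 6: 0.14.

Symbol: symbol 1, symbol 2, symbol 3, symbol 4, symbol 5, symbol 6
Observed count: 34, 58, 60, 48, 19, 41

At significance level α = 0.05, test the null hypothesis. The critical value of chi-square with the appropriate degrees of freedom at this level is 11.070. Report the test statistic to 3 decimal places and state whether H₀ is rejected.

Expected counts E_i = n·p_i: 260×0.22 = 57.2, 260×0.21 = 54.6, 260×0.17 = 44.2, 260×0.14 = 36.4, 260×0.12 = 31.2, 260×0.14 = 36.4.
χ² = (34−57.2)²/57.2 + (58−54.6)²/54.6 + (60−44.2)²/44.2 + (48−36.4)²/36.4 + (19−31.2)²/31.2 + (41−36.4)²/36.4
   = 9.4098 + 0.2117 + 5.6480 + 3.6967 + 4.7705 + 0.5813
Sum = 24.318
df = 5. Since 24.318 > 11.070, we reject H₀.

24.318; reject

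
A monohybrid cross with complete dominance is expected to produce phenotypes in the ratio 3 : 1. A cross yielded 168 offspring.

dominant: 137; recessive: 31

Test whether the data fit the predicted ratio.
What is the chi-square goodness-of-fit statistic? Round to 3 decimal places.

Ratio total = 4. Expected counts: 168×3/4 = 126, 168×1/4 = 42.
cat            O        E   (O−E)²/E
dominant     137      126     0.9603
recessive     31       42     2.8810
Sum = 3.841

3.841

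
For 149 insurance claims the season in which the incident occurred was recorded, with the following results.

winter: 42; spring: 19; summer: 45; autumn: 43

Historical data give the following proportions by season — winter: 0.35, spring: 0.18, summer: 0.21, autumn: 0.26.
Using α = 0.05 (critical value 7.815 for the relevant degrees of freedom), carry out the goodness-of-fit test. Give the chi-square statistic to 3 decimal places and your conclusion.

10.731; reject

Expected counts E_i = n·p_i: 149×0.35 = 52.15, 149×0.18 = 26.82, 149×0.21 = 31.29, 149×0.26 = 38.74.
χ² = (42−52.15)²/52.15 + (19−26.82)²/26.82 + (45−31.29)²/31.29 + (43−38.74)²/38.74
   = 1.9755 + 2.2801 + 6.0072 + 0.4684
Sum = 10.731
df = 3. Since 10.731 > 7.815, we reject H₀.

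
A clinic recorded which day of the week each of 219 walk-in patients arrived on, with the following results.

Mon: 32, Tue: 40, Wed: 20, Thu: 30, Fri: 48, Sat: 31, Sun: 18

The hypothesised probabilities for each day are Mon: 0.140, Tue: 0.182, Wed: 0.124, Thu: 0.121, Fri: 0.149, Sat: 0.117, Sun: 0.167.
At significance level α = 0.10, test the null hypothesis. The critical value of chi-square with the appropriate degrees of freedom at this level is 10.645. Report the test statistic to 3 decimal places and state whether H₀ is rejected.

Expected counts E_i = n·p_i: 219×0.140 = 30.66, 219×0.182 = 39.858, 219×0.124 = 27.156, 219×0.121 = 26.499, 219×0.149 = 32.631, 219×0.117 = 25.623, 219×0.167 = 36.573.
cat         O        E   (O−E)²/E
Mon        32    30.66     0.0586
Tue        40   39.858     0.0005
Wed        20   27.156     1.8857
Thu        30   26.499     0.4625
Fri        48   32.631     7.2387
Sat        31   25.623     1.1284
Sun        18   36.573     9.4320
Sum = 20.206
df = 6. Since 20.206 > 10.645, we reject H₀.

20.206; reject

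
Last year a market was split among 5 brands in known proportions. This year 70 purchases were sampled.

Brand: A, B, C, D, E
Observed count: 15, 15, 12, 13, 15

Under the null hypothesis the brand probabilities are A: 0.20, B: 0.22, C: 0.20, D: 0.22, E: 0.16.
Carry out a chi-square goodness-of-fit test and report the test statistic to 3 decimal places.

2.031

Expected counts E_i = n·p_i: 70×0.20 = 14, 70×0.22 = 15.4, 70×0.20 = 14, 70×0.22 = 15.4, 70×0.16 = 11.2.
A: (15 − 14)²/14 = 1/14 = 0.0714
B: (15 − 15.4)²/15.4 = 0.16/15.4 = 0.0104
C: (12 − 14)²/14 = 4/14 = 0.2857
D: (13 − 15.4)²/15.4 = 5.76/15.4 = 0.3740
E: (15 − 11.2)²/11.2 = 14.44/11.2 = 1.2893
Sum = 2.031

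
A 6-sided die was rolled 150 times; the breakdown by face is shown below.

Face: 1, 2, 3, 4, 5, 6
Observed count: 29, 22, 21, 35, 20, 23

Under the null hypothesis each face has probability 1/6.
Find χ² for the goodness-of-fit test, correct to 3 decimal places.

6.800

Expected count for each of the 6 categories: 150/6 = 25.
χ² = (29−25)²/25 + (22−25)²/25 + (21−25)²/25 + (35−25)²/25 + (20−25)²/25 + (23−25)²/25
   = 0.6400 + 0.3600 + 0.6400 + 4.0000 + 1.0000 + 0.1600
Sum = 6.800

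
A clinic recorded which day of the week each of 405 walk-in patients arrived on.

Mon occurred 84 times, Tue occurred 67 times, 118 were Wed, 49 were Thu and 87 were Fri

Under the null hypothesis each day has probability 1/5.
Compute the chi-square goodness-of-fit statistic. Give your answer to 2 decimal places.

32.52

Expected count for each of the 5 categories: 405/5 = 81.
cat         O        E   (O−E)²/E
Mon        84       81      0.111
Tue        67       81      2.420
Wed       118       81     16.901
Thu        49       81     12.642
Fri        87       81      0.444
Sum = 32.52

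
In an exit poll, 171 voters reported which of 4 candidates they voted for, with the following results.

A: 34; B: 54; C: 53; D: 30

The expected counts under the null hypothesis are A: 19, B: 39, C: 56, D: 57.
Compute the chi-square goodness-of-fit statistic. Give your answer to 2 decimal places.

30.56

χ² = (34−19)²/19 + (54−39)²/39 + (53−56)²/56 + (30−57)²/57
   = 11.842 + 5.769 + 0.161 + 12.789
Sum = 30.56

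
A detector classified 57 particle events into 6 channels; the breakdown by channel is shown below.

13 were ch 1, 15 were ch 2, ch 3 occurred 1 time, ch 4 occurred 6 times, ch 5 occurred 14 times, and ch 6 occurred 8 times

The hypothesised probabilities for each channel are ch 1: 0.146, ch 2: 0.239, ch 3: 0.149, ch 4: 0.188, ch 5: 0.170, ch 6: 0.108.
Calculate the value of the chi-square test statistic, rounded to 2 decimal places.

13.92

Expected counts E_i = n·p_i: 57×0.146 = 8.322, 57×0.239 = 13.623, 57×0.149 = 8.493, 57×0.188 = 10.716, 57×0.170 = 9.69, 57×0.108 = 6.156.
ch 1: (13 − 8.322)²/8.322 = 21.883684/8.322 = 2.630
ch 2: (15 − 13.623)²/13.623 = 1.896129/13.623 = 0.139
ch 3: (1 − 8.493)²/8.493 = 56.145049/8.493 = 6.611
ch 4: (6 − 10.716)²/10.716 = 22.240656/10.716 = 2.075
ch 5: (14 − 9.69)²/9.69 = 18.5761/9.69 = 1.917
ch 6: (8 − 6.156)²/6.156 = 3.400336/6.156 = 0.552
Sum = 13.92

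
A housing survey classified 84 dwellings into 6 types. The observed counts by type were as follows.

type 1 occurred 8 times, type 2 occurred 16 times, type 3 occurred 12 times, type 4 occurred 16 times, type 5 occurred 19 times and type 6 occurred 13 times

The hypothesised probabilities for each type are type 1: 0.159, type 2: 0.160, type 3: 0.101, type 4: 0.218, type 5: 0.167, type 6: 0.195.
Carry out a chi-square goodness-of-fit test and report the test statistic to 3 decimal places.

Expected counts E_i = n·p_i: 84×0.159 = 13.356, 84×0.160 = 13.44, 84×0.101 = 8.484, 84×0.218 = 18.312, 84×0.167 = 14.028, 84×0.195 = 16.38.
type 1: (8 − 13.356)²/13.356 = 28.686736/13.356 = 2.1479
type 2: (16 − 13.44)²/13.44 = 6.5536/13.44 = 0.4876
type 3: (12 − 8.484)²/8.484 = 12.362256/8.484 = 1.4571
type 4: (16 − 18.312)²/18.312 = 5.345344/18.312 = 0.2919
type 5: (19 − 14.028)²/14.028 = 24.720784/14.028 = 1.7622
type 6: (13 − 16.38)²/16.38 = 11.4244/16.38 = 0.6975
Sum = 6.844

6.844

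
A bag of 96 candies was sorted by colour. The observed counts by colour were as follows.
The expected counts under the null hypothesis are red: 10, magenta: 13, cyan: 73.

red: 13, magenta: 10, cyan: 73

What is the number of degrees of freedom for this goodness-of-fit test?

There are k = 3 categories and no parameters were estimated from the data, so df = 3 − 1 = 2.

2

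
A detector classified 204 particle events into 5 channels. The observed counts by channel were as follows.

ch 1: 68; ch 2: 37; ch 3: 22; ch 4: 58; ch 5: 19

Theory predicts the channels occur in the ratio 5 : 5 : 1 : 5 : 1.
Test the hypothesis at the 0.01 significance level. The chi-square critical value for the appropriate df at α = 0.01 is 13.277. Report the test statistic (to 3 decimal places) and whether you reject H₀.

Ratio total = 17. Expected counts: 204×5/17 = 60, 204×5/17 = 60, 204×1/17 = 12, 204×5/17 = 60, 204×1/17 = 12.
cat         O        E   (O−E)²/E
ch 1       68       60     1.0667
ch 2       37       60     8.8167
ch 3       22       12     8.3333
ch 4       58       60     0.0667
ch 5       19       12     4.0833
Sum = 22.367
df = 4. Since 22.367 > 13.277, we reject H₀.

22.367; reject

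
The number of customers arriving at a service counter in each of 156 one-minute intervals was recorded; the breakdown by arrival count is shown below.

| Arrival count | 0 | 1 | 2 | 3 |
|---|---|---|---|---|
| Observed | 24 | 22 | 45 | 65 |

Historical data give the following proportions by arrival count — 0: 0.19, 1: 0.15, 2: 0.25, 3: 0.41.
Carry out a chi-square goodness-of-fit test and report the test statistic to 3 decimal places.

2.097

Expected counts E_i = n·p_i: 156×0.19 = 29.64, 156×0.15 = 23.4, 156×0.25 = 39, 156×0.41 = 63.96.
cat         O        E   (O−E)²/E
0          24    29.64     1.0732
1          22     23.4     0.0838
2          45       39     0.9231
3          65    63.96     0.0169
Sum = 2.097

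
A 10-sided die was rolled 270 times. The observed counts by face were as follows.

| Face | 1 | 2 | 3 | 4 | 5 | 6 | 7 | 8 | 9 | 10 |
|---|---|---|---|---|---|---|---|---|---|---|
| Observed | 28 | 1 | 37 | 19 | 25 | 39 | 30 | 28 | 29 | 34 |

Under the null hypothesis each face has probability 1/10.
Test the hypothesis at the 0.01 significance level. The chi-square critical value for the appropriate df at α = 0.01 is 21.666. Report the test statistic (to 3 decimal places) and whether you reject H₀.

38.963; reject

Under H₀ each category has probability 1/10, so each expected count is 270/10 = 27.
cat         O        E   (O−E)²/E
1          28       27     0.0370
2           1       27    25.0370
3          37       27     3.7037
4          19       27     2.3704
5          25       27     0.1481
6          39       27     5.3333
7          30       27     0.3333
8          28       27     0.0370
9          29       27     0.1481
10         34       27     1.8148
Sum = 38.963
df = 9. Since 38.963 > 21.666, we reject H₀.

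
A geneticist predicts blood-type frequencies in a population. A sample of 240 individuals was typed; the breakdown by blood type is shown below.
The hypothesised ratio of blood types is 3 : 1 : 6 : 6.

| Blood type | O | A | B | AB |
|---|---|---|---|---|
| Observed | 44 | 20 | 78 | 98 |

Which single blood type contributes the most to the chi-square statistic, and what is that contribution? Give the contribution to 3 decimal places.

A, 1.667

Ratio total = 16. Expected counts: 240×3/16 = 45, 240×1/16 = 15, 240×6/16 = 90, 240×6/16 = 90.
cat         O        E   (O−E)²/E
O          44       45     0.0222
A          20       15     1.6667
B          78       90     1.6000
AB         98       90     0.7111
The largest term is for A: 1.667.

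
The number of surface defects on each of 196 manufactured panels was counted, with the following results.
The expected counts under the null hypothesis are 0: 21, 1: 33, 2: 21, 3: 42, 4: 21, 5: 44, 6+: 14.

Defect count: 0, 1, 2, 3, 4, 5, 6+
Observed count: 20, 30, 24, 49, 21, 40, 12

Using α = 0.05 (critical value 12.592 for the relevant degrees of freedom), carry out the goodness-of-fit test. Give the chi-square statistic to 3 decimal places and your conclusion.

2.565; do not reject

0: (20 − 21)²/21 = 1/21 = 0.0476
1: (30 − 33)²/33 = 9/33 = 0.2727
2: (24 − 21)²/21 = 9/21 = 0.4286
3: (49 − 42)²/42 = 49/42 = 1.1667
4: (21 − 21)²/21 = 0/21 = 0.0000
5: (40 − 44)²/44 = 16/44 = 0.3636
6+: (12 − 14)²/14 = 4/14 = 0.2857
Sum = 2.565
df = 6. Since 2.565 < 12.592, we do not reject H₀.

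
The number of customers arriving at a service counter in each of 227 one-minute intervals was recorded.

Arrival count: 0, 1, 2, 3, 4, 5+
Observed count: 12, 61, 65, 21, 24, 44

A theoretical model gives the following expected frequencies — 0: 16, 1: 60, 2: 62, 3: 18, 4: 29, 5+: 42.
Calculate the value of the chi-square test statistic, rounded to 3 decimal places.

0: (12 − 16)²/16 = 16/16 = 1.0000
1: (61 − 60)²/60 = 1/60 = 0.0167
2: (65 − 62)²/62 = 9/62 = 0.1452
3: (21 − 18)²/18 = 9/18 = 0.5000
4: (24 − 29)²/29 = 25/29 = 0.8621
5+: (44 − 42)²/42 = 4/42 = 0.0952
Sum = 2.619

2.619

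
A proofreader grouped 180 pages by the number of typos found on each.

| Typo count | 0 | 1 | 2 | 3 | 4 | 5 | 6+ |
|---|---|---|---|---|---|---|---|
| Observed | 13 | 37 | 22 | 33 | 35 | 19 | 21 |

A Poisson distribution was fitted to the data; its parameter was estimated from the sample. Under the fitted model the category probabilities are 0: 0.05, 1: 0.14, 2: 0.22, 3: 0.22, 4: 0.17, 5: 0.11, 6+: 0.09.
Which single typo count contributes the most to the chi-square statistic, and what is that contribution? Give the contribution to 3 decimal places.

Expected counts E_i = n·p_i: 180×0.05 = 9, 180×0.14 = 25.2, 180×0.22 = 39.6, 180×0.22 = 39.6, 180×0.17 = 30.6, 180×0.11 = 19.8, 180×0.09 = 16.2.
0: (13 − 9)²/9 = 16/9 = 1.7778
1: (37 − 25.2)²/25.2 = 139.24/25.2 = 5.5254
2: (22 − 39.6)²/39.6 = 309.76/39.6 = 7.8222
3: (33 − 39.6)²/39.6 = 43.56/39.6 = 1.1000
4: (35 − 30.6)²/30.6 = 19.36/30.6 = 0.6327
5: (19 − 19.8)²/19.8 = 0.64/19.8 = 0.0323
6+: (21 − 16.2)²/16.2 = 23.04/16.2 = 1.4222
The largest term is for 2: 7.822.

2, 7.822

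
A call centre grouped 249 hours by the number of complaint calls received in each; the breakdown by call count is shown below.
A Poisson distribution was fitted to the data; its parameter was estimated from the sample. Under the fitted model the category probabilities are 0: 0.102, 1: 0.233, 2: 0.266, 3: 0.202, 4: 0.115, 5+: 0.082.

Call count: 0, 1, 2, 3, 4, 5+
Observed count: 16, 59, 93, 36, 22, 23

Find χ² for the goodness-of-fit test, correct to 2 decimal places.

20.24

Expected counts E_i = n·p_i: 249×0.102 = 25.398, 249×0.233 = 58.017, 249×0.266 = 66.234, 249×0.202 = 50.298, 249×0.115 = 28.635, 249×0.082 = 20.418.
χ² = (16−25.398)²/25.398 + (59−58.017)²/58.017 + (93−66.234)²/66.234 + (36−50.298)²/50.298 + (22−28.635)²/28.635 + (23−20.418)²/20.418
   = 3.478 + 0.017 + 10.816 + 4.064 + 1.537 + 0.327
Sum = 20.24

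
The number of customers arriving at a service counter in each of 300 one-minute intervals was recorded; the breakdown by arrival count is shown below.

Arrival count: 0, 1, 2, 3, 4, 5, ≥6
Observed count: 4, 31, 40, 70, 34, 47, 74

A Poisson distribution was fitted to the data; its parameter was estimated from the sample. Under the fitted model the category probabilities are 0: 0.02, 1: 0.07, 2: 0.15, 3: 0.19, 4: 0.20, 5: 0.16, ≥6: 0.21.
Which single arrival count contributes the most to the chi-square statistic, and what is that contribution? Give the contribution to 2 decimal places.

Expected counts E_i = n·p_i: 300×0.02 = 6, 300×0.07 = 21, 300×0.15 = 45, 300×0.19 = 57, 300×0.20 = 60, 300×0.16 = 48, 300×0.21 = 63.
cat         O        E   (O−E)²/E
0           4        6      0.667
1          31       21      4.762
2          40       45      0.556
3          70       57      2.965
4          34       60     11.267
5          47       48      0.021
≥6         74       63      1.921
The largest term is for 4: 11.27.

4, 11.27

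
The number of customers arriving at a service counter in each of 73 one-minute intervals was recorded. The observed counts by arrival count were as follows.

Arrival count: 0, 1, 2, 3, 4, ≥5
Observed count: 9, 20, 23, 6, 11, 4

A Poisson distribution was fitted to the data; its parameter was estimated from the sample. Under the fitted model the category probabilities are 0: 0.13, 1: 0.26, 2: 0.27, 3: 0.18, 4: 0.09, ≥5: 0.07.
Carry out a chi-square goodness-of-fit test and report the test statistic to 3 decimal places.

Expected counts E_i = n·p_i: 73×0.13 = 9.49, 73×0.26 = 18.98, 73×0.27 = 19.71, 73×0.18 = 13.14, 73×0.09 = 6.57, 73×0.07 = 5.11.
χ² = (9−9.49)²/9.49 + (20−18.98)²/18.98 + (23−19.71)²/19.71 + (6−13.14)²/13.14 + (11−6.57)²/6.57 + (4−5.11)²/5.11
   = 0.0253 + 0.0548 + 0.5492 + 3.8797 + 2.9870 + 0.2411
Sum = 7.737

7.737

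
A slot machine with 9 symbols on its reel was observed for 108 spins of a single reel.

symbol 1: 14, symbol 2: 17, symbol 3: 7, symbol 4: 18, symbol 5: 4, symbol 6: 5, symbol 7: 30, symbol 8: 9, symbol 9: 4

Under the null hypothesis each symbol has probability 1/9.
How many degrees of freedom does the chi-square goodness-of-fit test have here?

There are k = 9 categories and no parameters were estimated from the data, so df = 9 − 1 = 8.

8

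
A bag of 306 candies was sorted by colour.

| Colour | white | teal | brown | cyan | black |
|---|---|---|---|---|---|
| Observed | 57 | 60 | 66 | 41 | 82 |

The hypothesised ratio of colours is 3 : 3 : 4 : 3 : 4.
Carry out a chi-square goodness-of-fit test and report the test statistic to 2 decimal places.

5.85

Ratio total = 17. Expected counts: 306×3/17 = 54, 306×3/17 = 54, 306×4/17 = 72, 306×3/17 = 54, 306×4/17 = 72.
χ² = (57−54)²/54 + (60−54)²/54 + (66−72)²/72 + (41−54)²/54 + (82−72)²/72
   = 0.167 + 0.667 + 0.500 + 3.130 + 1.389
Sum = 5.85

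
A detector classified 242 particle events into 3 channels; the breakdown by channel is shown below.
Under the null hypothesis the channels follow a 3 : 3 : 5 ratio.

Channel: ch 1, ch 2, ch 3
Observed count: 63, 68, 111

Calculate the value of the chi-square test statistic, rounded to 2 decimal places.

0.21

Ratio total = 11. Expected counts: 242×3/11 = 66, 242×3/11 = 66, 242×5/11 = 110.
cat         O        E   (O−E)²/E
ch 1       63       66      0.136
ch 2       68       66      0.061
ch 3      111      110      0.009
Sum = 0.21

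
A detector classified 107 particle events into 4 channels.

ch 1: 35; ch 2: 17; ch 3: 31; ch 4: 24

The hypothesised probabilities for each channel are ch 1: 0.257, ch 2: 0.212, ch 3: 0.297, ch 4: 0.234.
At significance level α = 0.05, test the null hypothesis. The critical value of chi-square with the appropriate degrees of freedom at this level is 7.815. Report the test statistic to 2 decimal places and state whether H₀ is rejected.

3.53; do not reject

Expected counts E_i = n·p_i: 107×0.257 = 27.499, 107×0.212 = 22.684, 107×0.297 = 31.779, 107×0.234 = 25.038.
ch 1: (35 − 27.499)²/27.499 = 56.265001/27.499 = 2.046
ch 2: (17 − 22.684)²/22.684 = 32.307856/22.684 = 1.424
ch 3: (31 − 31.779)²/31.779 = 0.606841/31.779 = 0.019
ch 4: (24 − 25.038)²/25.038 = 1.077444/25.038 = 0.043
Sum = 3.53
df = 3. Since 3.53 < 7.815, we do not reject H₀.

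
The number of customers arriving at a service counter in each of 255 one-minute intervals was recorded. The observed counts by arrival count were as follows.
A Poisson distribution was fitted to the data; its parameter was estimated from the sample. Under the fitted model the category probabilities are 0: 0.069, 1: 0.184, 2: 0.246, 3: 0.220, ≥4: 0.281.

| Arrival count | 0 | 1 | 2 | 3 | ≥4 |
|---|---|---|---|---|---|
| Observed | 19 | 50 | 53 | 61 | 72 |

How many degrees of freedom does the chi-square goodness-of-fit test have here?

There are k = 5 categories and 1 parameter estimated from the data, so df = 5 − 1 − 1 = 3.

3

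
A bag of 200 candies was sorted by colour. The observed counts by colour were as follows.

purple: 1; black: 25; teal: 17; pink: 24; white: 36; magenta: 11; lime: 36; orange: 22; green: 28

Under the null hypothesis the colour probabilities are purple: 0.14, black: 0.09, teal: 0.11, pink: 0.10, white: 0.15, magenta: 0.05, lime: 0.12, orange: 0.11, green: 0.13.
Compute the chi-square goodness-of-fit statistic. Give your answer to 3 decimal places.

Expected counts E_i = n·p_i: 200×0.14 = 28, 200×0.09 = 18, 200×0.11 = 22, 200×0.10 = 20, 200×0.15 = 30, 200×0.05 = 10, 200×0.12 = 24, 200×0.11 = 22, 200×0.13 = 26.
cat          O        E   (O−E)²/E
purple       1       28    26.0357
black       25       18     2.7222
teal        17       22     1.1364
pink        24       20     0.8000
white       36       30     1.2000
magenta     11       10     0.1000
lime        36       24     6.0000
orange      22       22     0.0000
green       28       26     0.1538
Sum = 38.148

38.148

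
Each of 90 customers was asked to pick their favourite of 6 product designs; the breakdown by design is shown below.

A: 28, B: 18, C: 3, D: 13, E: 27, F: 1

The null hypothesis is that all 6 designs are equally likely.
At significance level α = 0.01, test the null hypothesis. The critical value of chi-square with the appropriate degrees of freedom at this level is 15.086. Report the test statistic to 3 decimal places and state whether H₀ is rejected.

44.400; reject

Under H₀ each category has probability 1/6, so each expected count is 90/6 = 15.
A: (28 − 15)²/15 = 169/15 = 11.2667
B: (18 − 15)²/15 = 9/15 = 0.6000
C: (3 − 15)²/15 = 144/15 = 9.6000
D: (13 − 15)²/15 = 4/15 = 0.2667
E: (27 − 15)²/15 = 144/15 = 9.6000
F: (1 − 15)²/15 = 196/15 = 13.0667
Sum = 44.400
df = 5. Since 44.400 > 15.086, we reject H₀.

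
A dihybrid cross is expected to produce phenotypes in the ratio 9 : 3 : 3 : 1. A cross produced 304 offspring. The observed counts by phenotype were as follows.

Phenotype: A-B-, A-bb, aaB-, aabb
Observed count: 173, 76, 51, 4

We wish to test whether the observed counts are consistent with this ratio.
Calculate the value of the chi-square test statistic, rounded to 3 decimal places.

18.830

Ratio total = 16. Expected counts: 304×9/16 = 171, 304×3/16 = 57, 304×3/16 = 57, 304×1/16 = 19.
χ² = (173−171)²/171 + (76−57)²/57 + (51−57)²/57 + (4−19)²/19
   = 0.0234 + 6.3333 + 0.6316 + 11.8421
Sum = 18.830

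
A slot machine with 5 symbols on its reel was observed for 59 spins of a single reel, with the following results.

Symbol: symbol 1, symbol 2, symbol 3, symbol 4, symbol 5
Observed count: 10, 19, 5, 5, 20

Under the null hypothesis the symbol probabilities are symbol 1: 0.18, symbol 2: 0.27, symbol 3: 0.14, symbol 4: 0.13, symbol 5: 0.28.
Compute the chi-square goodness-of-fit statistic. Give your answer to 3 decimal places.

Expected counts E_i = n·p_i: 59×0.18 = 10.62, 59×0.27 = 15.93, 59×0.14 = 8.26, 59×0.13 = 7.67, 59×0.28 = 16.52.
symbol 1: (10 − 10.62)²/10.62 = 0.3844/10.62 = 0.0362
symbol 2: (19 − 15.93)²/15.93 = 9.4249/15.93 = 0.5916
symbol 3: (5 − 8.26)²/8.26 = 10.6276/8.26 = 1.2866
symbol 4: (5 − 7.67)²/7.67 = 7.1289/7.67 = 0.9295
symbol 5: (20 − 16.52)²/16.52 = 12.1104/16.52 = 0.7331
Sum = 3.577

3.577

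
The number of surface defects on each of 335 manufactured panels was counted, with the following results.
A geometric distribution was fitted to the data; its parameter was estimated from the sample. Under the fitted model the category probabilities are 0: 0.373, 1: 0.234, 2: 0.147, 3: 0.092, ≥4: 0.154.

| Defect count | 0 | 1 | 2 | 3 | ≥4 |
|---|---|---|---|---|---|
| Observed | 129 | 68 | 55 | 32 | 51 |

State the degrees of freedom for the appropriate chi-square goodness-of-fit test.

3

There are k = 5 categories and 1 parameter estimated from the data, so df = 5 − 1 − 1 = 3.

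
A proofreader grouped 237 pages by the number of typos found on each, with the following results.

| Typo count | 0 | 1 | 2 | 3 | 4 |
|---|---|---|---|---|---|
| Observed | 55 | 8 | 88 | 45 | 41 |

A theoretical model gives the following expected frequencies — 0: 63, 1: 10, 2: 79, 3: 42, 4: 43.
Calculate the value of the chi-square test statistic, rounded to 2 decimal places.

χ² = (55−63)²/63 + (8−10)²/10 + (88−79)²/79 + (45−42)²/42 + (41−43)²/43
   = 1.016 + 0.400 + 1.025 + 0.214 + 0.093
Sum = 2.75

2.75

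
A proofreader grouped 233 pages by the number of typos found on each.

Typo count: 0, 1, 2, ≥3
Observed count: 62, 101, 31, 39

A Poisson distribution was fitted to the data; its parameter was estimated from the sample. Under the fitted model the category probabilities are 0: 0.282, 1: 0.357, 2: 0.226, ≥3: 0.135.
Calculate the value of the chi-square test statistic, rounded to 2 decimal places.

14.74

Expected counts E_i = n·p_i: 233×0.282 = 65.706, 233×0.357 = 83.181, 233×0.226 = 52.658, 233×0.135 = 31.455.
0: (62 − 65.706)²/65.706 = 13.734436/65.706 = 0.209
1: (101 − 83.181)²/83.181 = 317.516761/83.181 = 3.817
2: (31 − 52.658)²/52.658 = 469.068964/52.658 = 8.908
≥3: (39 − 31.455)²/31.455 = 56.927025/31.455 = 1.810
Sum = 14.74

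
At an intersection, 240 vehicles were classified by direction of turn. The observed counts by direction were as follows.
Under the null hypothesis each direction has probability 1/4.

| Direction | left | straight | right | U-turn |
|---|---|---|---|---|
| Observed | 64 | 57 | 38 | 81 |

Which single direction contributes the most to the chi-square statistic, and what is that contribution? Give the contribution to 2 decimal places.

right, 8.07

Expected count for each of the 4 categories: 240/4 = 60.
left: (64 − 60)²/60 = 16/60 = 0.267
straight: (57 − 60)²/60 = 9/60 = 0.150
right: (38 − 60)²/60 = 484/60 = 8.067
U-turn: (81 − 60)²/60 = 441/60 = 7.350
The largest term is for right: 8.07.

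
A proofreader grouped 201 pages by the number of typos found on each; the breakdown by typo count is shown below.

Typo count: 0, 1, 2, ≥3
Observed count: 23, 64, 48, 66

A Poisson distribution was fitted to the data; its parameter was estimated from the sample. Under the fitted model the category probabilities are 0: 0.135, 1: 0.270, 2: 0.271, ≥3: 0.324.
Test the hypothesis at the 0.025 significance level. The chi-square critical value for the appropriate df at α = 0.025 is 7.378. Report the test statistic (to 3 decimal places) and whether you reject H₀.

Expected counts E_i = n·p_i: 201×0.135 = 27.135, 201×0.270 = 54.27, 201×0.271 = 54.471, 201×0.324 = 65.124.
χ² = (23−27.135)²/27.135 + (64−54.27)²/54.27 + (48−54.471)²/54.471 + (66−65.124)²/65.124
   = 0.6301 + 1.7445 + 0.7687 + 0.0118
Sum = 3.155
df = 2. Since 3.155 < 7.378, we do not reject H₀.

3.155; do not reject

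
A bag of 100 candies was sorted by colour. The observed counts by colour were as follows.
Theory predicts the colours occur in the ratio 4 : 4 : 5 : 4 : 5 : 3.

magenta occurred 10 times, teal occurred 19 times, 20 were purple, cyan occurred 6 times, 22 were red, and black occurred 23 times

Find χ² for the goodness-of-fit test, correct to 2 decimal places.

19.35

Ratio total = 25. Expected counts: 100×4/25 = 16, 100×4/25 = 16, 100×5/25 = 20, 100×4/25 = 16, 100×5/25 = 20, 100×3/25 = 12.
χ² = (10−16)²/16 + (19−16)²/16 + (20−20)²/20 + (6−16)²/16 + (22−20)²/20 + (23−12)²/12
   = 2.250 + 0.563 + 0.000 + 6.250 + 0.200 + 10.083
Sum = 19.35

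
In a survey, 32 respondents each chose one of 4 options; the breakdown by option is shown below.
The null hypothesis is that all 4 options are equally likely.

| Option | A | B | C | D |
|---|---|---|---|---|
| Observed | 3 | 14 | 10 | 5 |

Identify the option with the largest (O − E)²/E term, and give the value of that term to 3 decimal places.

Expected count for each of the 4 categories: 32/4 = 8.
cat         O        E   (O−E)²/E
A           3        8     3.1250
B          14        8     4.5000
C          10        8     0.5000
D           5        8     1.1250
The largest term is for B: 4.500.

B, 4.500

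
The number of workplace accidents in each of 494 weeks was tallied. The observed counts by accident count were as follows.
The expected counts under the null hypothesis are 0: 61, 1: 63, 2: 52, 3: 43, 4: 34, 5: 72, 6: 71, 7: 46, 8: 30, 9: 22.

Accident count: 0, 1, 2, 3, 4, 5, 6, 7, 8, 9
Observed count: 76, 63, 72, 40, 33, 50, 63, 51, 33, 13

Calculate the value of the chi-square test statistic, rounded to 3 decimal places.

23.768

0: (76 − 61)²/61 = 225/61 = 3.6885
1: (63 − 63)²/63 = 0/63 = 0.0000
2: (72 − 52)²/52 = 400/52 = 7.6923
3: (40 − 43)²/43 = 9/43 = 0.2093
4: (33 − 34)²/34 = 1/34 = 0.0294
5: (50 − 72)²/72 = 484/72 = 6.7222
6: (63 − 71)²/71 = 64/71 = 0.9014
7: (51 − 46)²/46 = 25/46 = 0.5435
8: (33 − 30)²/30 = 9/30 = 0.3000
9: (13 − 22)²/22 = 81/22 = 3.6818
Sum = 23.768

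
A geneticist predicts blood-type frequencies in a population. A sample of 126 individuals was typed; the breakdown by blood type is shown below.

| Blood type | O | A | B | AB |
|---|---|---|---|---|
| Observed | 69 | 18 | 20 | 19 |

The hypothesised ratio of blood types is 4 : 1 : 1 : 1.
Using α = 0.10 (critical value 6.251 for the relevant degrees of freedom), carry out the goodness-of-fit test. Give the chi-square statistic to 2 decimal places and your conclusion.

0.40; do not reject

Ratio total = 7. Expected counts: 126×4/7 = 72, 126×1/7 = 18, 126×1/7 = 18, 126×1/7 = 18.
χ² = (69−72)²/72 + (18−18)²/18 + (20−18)²/18 + (19−18)²/18
   = 0.125 + 0.000 + 0.222 + 0.056
Sum = 0.40
df = 3. Since 0.40 < 6.251, we do not reject H₀.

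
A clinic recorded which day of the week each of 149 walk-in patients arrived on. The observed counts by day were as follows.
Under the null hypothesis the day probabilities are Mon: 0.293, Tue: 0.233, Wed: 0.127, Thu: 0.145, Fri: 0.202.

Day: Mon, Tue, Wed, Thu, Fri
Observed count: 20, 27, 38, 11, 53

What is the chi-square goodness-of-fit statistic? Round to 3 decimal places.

56.399

Expected counts E_i = n·p_i: 149×0.293 = 43.657, 149×0.233 = 34.717, 149×0.127 = 18.923, 149×0.145 = 21.605, 149×0.202 = 30.098.
Mon: (20 − 43.657)²/43.657 = 559.653649/43.657 = 12.8193
Tue: (27 − 34.717)²/34.717 = 59.552089/34.717 = 1.7154
Wed: (38 − 18.923)²/18.923 = 363.931929/18.923 = 19.2323
Thu: (11 − 21.605)²/21.605 = 112.466025/21.605 = 5.2056
Fri: (53 − 30.098)²/30.098 = 524.501604/30.098 = 17.4265
Sum = 56.399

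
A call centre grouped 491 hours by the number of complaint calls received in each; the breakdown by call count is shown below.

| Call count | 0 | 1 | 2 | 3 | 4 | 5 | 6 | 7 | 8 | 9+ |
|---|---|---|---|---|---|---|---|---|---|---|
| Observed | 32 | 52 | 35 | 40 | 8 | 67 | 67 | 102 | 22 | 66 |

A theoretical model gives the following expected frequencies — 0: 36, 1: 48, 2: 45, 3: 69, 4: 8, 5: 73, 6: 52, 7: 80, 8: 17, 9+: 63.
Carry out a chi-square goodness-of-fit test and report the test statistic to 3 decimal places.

χ² = (32−36)²/36 + (52−48)²/48 + (35−45)²/45 + (40−69)²/69 + (8−8)²/8 + (67−73)²/73 + (67−52)²/52 + (102−80)²/80 + (22−17)²/17 + (66−63)²/63
   = 0.4444 + 0.3333 + 2.2222 + 12.1884 + 0.0000 + 0.4932 + 4.3269 + 6.0500 + 1.4706 + 0.1429
Sum = 27.672

27.672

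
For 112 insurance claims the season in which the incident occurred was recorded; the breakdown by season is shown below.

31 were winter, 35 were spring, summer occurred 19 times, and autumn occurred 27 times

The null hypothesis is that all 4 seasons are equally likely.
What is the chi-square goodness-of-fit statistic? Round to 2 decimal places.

Expected count for each of the 4 categories: 112/4 = 28.
χ² = (31−28)²/28 + (35−28)²/28 + (19−28)²/28 + (27−28)²/28
   = 0.321 + 1.750 + 2.893 + 0.036
Sum = 5.00

5.00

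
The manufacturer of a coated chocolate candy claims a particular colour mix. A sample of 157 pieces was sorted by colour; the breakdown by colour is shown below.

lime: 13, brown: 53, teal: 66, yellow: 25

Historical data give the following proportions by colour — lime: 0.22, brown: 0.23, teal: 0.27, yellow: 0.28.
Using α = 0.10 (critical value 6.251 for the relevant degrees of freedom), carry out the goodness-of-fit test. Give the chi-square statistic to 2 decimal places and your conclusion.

42.66; reject

Expected counts E_i = n·p_i: 157×0.22 = 34.54, 157×0.23 = 36.11, 157×0.27 = 42.39, 157×0.28 = 43.96.
lime: (13 − 34.54)²/34.54 = 463.9716/34.54 = 13.433
brown: (53 − 36.11)²/36.11 = 285.2721/36.11 = 7.900
teal: (66 − 42.39)²/42.39 = 557.4321/42.39 = 13.150
yellow: (25 − 43.96)²/43.96 = 359.4816/43.96 = 8.177
Sum = 42.66
df = 3. Since 42.66 > 6.251, we reject H₀.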